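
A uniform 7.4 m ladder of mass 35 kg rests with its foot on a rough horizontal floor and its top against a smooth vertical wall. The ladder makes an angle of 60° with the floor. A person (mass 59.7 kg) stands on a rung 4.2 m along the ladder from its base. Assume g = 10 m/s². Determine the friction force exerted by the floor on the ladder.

Torques about the foot: N_wall · 7.4 sin 60° = 35×10×3.7 cos 60° + 59.7×10×4.2 cos 60° → N_wall = 296.66 N.
ΣF_x = 0: f_floor = N_wall = 296.66 N.

f ≈ 297 N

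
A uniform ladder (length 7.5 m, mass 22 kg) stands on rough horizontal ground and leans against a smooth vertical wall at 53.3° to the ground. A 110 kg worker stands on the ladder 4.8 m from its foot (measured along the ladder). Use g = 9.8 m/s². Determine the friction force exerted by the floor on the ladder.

Torques about the foot: N_wall · 7.5 sin 53.3° = 22×9.8×3.75 cos 53.3° + 110×9.8×4.8 cos 53.3° → N_wall = 594.6 N.
ΣF_x = 0: f_floor = N_wall = 594.6 N.

f ≈ 595 N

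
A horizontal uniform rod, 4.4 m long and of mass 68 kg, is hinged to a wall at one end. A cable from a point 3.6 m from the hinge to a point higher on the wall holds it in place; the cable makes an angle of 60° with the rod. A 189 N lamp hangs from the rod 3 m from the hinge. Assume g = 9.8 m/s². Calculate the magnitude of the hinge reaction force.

Take torques about the hinge: T sin 60° · 3.6 = 68×9.8×2.2 + 189×3 = 2033.1 N·m.
So T = 2033.1 / (0.8660 × 3.6) = 652.11 N.
ΣF_x = 0: H_x = T cos 60° = 326.06 N.
ΣF_y = 0: H_y = (68×9.8 + 189) − T sin 60° = 855.4 − 564.74 = 290.66 N.
|H| = √(H_x² + H_y²) = √((326.06)² + (290.66)²) = 436.8 N.

|H| ≈ 437 N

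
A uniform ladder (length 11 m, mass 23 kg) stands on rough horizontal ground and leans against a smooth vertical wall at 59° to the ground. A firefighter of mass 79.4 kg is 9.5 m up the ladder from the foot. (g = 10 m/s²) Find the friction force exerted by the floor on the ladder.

f ≈ 481 N

Torques about the foot: N_wall · 11 sin 59° = 23×10×5.5 cos 59° + 79.4×10×9.5 cos 59° → N_wall = 481.13 N.
ΣF_x = 0: f_floor = N_wall = 481.13 N.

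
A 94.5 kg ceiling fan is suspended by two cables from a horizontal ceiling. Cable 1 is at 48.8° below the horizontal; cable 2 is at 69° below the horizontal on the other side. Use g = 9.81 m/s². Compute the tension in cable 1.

T_1 ≈ 376 N

Weight W = 94.5 × 9.81 = 927 N acts straight down.
Horizontal: T_1 cos 48.8° = T_2 cos 69°  →  T_2 = 1.838 T_1.
Vertical: T_1 sin 48.8° + T_2 sin 69° = 927.
Substituting the horizontal relation into the vertical equation gives 2.468 T_1 = 927, so T_1 = 375.6 N.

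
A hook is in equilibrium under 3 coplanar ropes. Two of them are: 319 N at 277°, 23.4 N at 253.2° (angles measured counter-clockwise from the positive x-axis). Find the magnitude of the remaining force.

Sum the known components: ΣF_x = 32.11 N, ΣF_y = -339 N.
For equilibrium the remaining force must supply (−ΣF_x, −ΣF_y) = (-32.11, 339) N.
Magnitude = √((-32.11)² + (339)²) = 340.5 N; direction = atan2(339, -32.11) = 95.4°.

F ≈ 341 N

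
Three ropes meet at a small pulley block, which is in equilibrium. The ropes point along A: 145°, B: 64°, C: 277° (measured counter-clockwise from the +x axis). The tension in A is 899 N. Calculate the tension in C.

T_C ≈ 1630 N

Resolve: ΣF_x = 899 cos 145° + T_B cos 64° + T_C cos 277° = 0.
        ΣF_y = 899 sin 145° + T_B sin 64° + T_C sin 277° = 0.
The known terms sum to (-736.4, 515.6) N, so 0.4384 T_B + 0.1219 T_C = 736.4 and 0.8988 T_B − 0.9925 T_C = -515.6.
Solving simultaneously: T_B = 1227 N, T_C = 1630 N.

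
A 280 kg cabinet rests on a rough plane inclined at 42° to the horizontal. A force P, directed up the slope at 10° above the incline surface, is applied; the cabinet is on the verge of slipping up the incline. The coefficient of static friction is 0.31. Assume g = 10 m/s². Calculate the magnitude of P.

On the verge of sliding up the incline, friction equals μN and acts down the slope.
Perpendicular: N + P sin 10° = W cos 42° = 2081 N.
Along incline: P cos 10° = W sin 42° + μN  with W sin 42° = 1874 N.
Solving the pair for P and N: P = 2425 N, N = 1660 N (and f = μN = 514.5 N).

P ≈ 2420 N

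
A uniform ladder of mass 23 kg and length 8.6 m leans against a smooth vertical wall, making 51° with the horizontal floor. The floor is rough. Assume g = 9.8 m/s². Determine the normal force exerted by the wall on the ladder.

N_wall ≈ 91.3 N

Torques about the foot: N_wall · 8.6 sin 51° = 23×9.8×4.3 cos 51° → N_wall = 91.263 N.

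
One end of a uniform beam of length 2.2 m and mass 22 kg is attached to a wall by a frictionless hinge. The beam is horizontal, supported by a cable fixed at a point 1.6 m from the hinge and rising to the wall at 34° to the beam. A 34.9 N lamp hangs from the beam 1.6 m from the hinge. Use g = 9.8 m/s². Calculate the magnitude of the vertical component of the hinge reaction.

|H_y| ≈ 67.4 N

Take torques about the hinge: T sin 34° · 1.6 = 22×9.8×1.1 + 34.9×1.6 = 293 N·m.
So T = 293 / (0.5592 × 1.6) = 327.48 N.
ΣF_y = 0: H_y = (22×9.8 + 34.9) − T sin 34° = 250.5 − 183.13 = 67.375 N.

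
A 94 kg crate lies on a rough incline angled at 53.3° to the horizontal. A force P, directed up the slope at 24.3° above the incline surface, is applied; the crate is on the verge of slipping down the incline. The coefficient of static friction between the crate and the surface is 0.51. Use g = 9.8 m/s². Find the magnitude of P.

On the verge of sliding down the incline, friction equals μN and acts up the slope.
Perpendicular: N + P sin 24.3° = W cos 53.3° = 550.5 N.
Along incline: P cos 24.3° + μN = W sin 53.3° with W sin 53.3° = 738.6 N.
Solving the pair for P and N: P = 652.6 N, N = 282 N (and f = μN = 143.8 N).

P ≈ 653 N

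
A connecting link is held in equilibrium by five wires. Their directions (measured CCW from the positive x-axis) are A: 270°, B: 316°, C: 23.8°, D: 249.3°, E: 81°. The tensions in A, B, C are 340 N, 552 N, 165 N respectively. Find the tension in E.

T_E ≈ 3670 N

Resolve: ΣF_x = 340 cos 270° + 552 cos 316° + 165 cos 23.8° + T_D cos 249.3° + T_E cos 81° = 0.
        ΣF_y = 340 sin 270° + 552 sin 316° + 165 sin 23.8° + T_D sin 249.3° + T_E sin 81° = 0.
The known terms sum to (548, -656.9) N, so -0.3535 T_D + 0.1564 T_E = -548 and -0.9354 T_D + 0.9877 T_E = 656.9.
Solving simultaneously: T_D = 3176 N, T_E = 3673 N.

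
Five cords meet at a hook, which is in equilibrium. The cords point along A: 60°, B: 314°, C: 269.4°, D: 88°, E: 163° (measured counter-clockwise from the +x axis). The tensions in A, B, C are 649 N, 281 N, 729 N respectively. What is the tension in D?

Resolve: ΣF_x = 649 cos 60° + 281 cos 314° + 729 cos 269.4° + T_D cos 88° + T_E cos 163° = 0.
        ΣF_y = 649 sin 60° + 281 sin 314° + 729 sin 269.4° + T_D sin 88° + T_E sin 163° = 0.
The known terms sum to (512.1, -369) N, so 0.0349 T_D − 0.9563 T_E = -512.1 and 0.9994 T_D + 0.2924 T_E = 369.
Solving simultaneously: T_D = 210.4 N, T_E = 543.1 N.

T_D ≈ 210 N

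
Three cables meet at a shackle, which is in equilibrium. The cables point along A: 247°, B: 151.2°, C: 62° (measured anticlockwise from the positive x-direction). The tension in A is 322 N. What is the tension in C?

T_C ≈ 320 N

Resolve: ΣF_x = 322 cos 247° + T_B cos 151.2° + T_C cos 62° = 0.
        ΣF_y = 322 sin 247° + T_B sin 151.2° + T_C sin 62° = 0.
The known terms sum to (-125.8, -296.4) N, so -0.8763 T_B + 0.4695 T_C = 125.8 and 0.4818 T_B + 0.8829 T_C = 296.4.
Solving simultaneously: T_B = 28.07 N, T_C = 320.4 N.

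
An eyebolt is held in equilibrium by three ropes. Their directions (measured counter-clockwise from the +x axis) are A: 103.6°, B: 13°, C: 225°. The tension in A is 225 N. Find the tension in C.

Resolve: ΣF_x = 225 cos 103.6° + T_B cos 13° + T_C cos 225° = 0.
        ΣF_y = 225 sin 103.6° + T_B sin 13° + T_C sin 225° = 0.
The known terms sum to (-52.91, 218.7) N, so 0.9744 T_B − 0.7071 T_C = 52.91 and 0.2250 T_B − 0.7071 T_C = -218.7.
Solving simultaneously: T_B = 362.4 N, T_C = 424.6 N.

T_C ≈ 425 N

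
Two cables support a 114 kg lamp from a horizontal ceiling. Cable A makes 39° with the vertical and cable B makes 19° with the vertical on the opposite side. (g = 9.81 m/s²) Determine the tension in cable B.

Angles from the horizontal: cable A is 90° − 39° = 51°, cable B is 90° − 19° = 71°.
Weight W = 114 × 9.81 = 1118 N acts straight down.
Horizontal: T_A cos 51° = T_B cos 71°  →  T_A = 0.5173 T_B.
Vertical: T_A sin 51° + T_B sin 71° = 1118.
Substituting the horizontal relation into the vertical equation gives 1.348 T_B = 1118, so T_B = 829.9 N.

T_B ≈ 830 N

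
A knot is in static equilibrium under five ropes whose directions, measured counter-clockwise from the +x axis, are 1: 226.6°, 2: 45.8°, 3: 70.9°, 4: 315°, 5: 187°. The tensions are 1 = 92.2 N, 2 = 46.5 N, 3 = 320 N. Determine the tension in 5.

T_5 ≈ 307 N

Resolve: ΣF_x = 92.2 cos 226.6° + 46.5 cos 45.8° + 320 cos 70.9° + T_4 cos 315° + T_5 cos 187° = 0.
        ΣF_y = 92.2 sin 226.6° + 46.5 sin 45.8° + 320 sin 70.9° + T_4 sin 315° + T_5 sin 187° = 0.
The known terms sum to (73.78, 268.7) N, so 0.7071 T_4 − 0.9925 T_5 = -73.78 and -0.7071 T_4 − 0.1219 T_5 = -268.7.
Solving simultaneously: T_4 = 327.1 N, T_5 = 307.3 N.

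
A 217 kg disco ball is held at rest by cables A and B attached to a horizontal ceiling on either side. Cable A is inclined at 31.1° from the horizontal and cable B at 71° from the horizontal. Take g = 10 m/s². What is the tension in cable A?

Weight W = 217 × 10 = 2170 N acts straight down.
Horizontal: T_A cos 31.1° = T_B cos 71°  →  T_B = 2.63 T_A.
Vertical: T_A sin 31.1° + T_B sin 71° = 2170.
Substituting the horizontal relation into the vertical equation gives 3.003 T_A = 2170, so T_A = 722.5 N.

T_A ≈ 723 N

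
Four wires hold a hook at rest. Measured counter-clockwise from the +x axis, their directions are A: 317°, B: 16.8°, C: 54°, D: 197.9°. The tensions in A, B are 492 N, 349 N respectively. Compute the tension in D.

T_D ≈ 1190 N

Resolve: ΣF_x = 492 cos 317° + 349 cos 16.8° + T_C cos 54° + T_D cos 197.9° = 0.
        ΣF_y = 492 sin 317° + 349 sin 16.8° + T_C sin 54° + T_D sin 197.9° = 0.
The known terms sum to (693.9, -234.7) N, so 0.5878 T_C − 0.9516 T_D = -693.9 and 0.8090 T_C − 0.3074 T_D = 234.7.
Solving simultaneously: T_C = 741 N, T_D = 1187 N.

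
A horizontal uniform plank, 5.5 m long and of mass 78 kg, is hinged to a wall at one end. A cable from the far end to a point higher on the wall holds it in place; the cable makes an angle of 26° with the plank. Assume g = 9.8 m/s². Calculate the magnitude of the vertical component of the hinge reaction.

Take torques about the hinge: T sin 26° · 5.5 = 78×9.8×2.75 = 2102.1 N·m.
So T = 2102.1 / (0.4384 × 5.5) = 871.86 N.
ΣF_y = 0: H_y = (78×9.8) − T sin 26° = 764.4 − 382.2 = 382.2 N.

|H_y| ≈ 382 N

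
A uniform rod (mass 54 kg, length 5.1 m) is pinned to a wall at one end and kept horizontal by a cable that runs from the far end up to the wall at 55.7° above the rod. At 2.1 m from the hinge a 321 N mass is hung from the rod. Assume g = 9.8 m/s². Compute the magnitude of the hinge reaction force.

|H| ≈ 528 N

Take torques about the hinge: T sin 55.7° · 5.1 = 54×9.8×2.55 + 321×2.1 = 2023.6 N·m.
So T = 2023.6 / (0.8261 × 5.1) = 480.3 N.
ΣF_x = 0: H_x = T cos 55.7° = 270.66 N.
ΣF_y = 0: H_y = (54×9.8 + 321) − T sin 55.7° = 850.2 − 396.78 = 453.42 N.
|H| = √(H_x² + H_y²) = √((270.66)² + (453.42)²) = 528.06 N.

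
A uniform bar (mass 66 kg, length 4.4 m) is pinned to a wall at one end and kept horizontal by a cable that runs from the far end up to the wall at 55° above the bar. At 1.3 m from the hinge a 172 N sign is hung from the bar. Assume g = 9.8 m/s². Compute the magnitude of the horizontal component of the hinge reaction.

Take torques about the hinge: T sin 55° · 4.4 = 66×9.8×2.2 + 172×1.3 = 1646.6 N·m.
So T = 1646.6 / (0.8192 × 4.4) = 456.84 N.
ΣF_x = 0: H_x = T cos 55° = 262.03 N.

H_x ≈ 262 N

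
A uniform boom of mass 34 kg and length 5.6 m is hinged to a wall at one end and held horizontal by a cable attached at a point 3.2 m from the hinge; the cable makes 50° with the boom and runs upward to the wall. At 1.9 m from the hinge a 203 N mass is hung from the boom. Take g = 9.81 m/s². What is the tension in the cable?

T ≈ 538 N

Take torques about the hinge: T sin 50° · 3.2 = 34×9.81×2.8 + 203×1.9 = 1319.6 N·m.
So T = 1319.6 / (0.7660 × 3.2) = 538.32 N.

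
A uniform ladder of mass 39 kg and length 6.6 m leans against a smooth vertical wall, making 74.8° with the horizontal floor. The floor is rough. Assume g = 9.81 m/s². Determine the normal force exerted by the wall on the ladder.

N_wall ≈ 52 N

Torques about the foot: N_wall · 6.6 sin 74.8° = 39×9.81×3.3 cos 74.8° → N_wall = 51.974 N.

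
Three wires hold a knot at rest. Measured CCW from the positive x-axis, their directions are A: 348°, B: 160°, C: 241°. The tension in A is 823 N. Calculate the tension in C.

T_C ≈ 116 N

Resolve: ΣF_x = 823 cos 348° + T_B cos 160° + T_C cos 241° = 0.
        ΣF_y = 823 sin 348° + T_B sin 160° + T_C sin 241° = 0.
The known terms sum to (805, -171.1) N, so -0.9397 T_B − 0.4848 T_C = -805 and 0.3420 T_B − 0.8746 T_C = 171.1.
Solving simultaneously: T_B = 796.8 N, T_C = 116 N.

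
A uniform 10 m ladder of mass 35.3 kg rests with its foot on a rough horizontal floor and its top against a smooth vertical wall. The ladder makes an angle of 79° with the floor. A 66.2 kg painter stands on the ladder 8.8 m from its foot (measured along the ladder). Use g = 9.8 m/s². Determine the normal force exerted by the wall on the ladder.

N_wall ≈ 145 N

Torques about the foot: N_wall · 10 sin 79° = 35.3×9.8×5 cos 79° + 66.2×9.8×8.8 cos 79° → N_wall = 144.6 N.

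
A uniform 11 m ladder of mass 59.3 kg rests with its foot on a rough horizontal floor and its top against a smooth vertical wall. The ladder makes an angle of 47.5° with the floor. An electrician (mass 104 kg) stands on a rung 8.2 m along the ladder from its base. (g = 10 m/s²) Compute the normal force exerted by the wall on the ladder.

N_wall ≈ 982 N

Torques about the foot: N_wall · 11 sin 47.5° = 59.3×10×5.5 cos 47.5° + 104×10×8.2 cos 47.5° → N_wall = 982.1 N.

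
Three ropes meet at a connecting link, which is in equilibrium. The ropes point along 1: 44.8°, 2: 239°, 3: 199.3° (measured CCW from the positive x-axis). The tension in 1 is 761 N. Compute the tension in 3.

Resolve: ΣF_x = 761 cos 44.8° + T_2 cos 239° + T_3 cos 199.3° = 0.
        ΣF_y = 761 sin 44.8° + T_2 sin 239° + T_3 sin 199.3° = 0.
The known terms sum to (540, 536.2) N, so -0.5150 T_2 − 0.9438 T_3 = -540 and -0.8572 T_2 − 0.3305 T_3 = -536.2.
Solving simultaneously: T_2 = 512.9 N, T_3 = 292.2 N.

T_3 ≈ 292 N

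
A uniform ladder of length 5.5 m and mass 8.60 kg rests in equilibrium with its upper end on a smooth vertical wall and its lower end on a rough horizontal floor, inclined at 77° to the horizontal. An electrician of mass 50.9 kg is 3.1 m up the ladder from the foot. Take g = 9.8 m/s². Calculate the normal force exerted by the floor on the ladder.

N_floor ≈ 583 N

ΣF_y = 0: N_floor = 8.60×9.8 + 50.9×9.8 = 583.1 N.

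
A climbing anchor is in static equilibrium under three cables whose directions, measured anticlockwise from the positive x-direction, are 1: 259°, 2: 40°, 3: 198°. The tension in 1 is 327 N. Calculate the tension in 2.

Resolve: ΣF_x = 327 cos 259° + T_2 cos 40° + T_3 cos 198° = 0.
        ΣF_y = 327 sin 259° + T_2 sin 40° + T_3 sin 198° = 0.
The known terms sum to (-62.39, -321) N, so 0.7660 T_2 − 0.9511 T_3 = 62.39 and 0.6428 T_2 − 0.3090 T_3 = 321.
Solving simultaneously: T_2 = 763.5 N, T_3 = 549.3 N.

T_2 ≈ 763 N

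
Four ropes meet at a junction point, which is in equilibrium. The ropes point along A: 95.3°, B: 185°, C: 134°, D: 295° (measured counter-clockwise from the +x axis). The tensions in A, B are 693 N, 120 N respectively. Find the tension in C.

T_C ≈ 371 N

Resolve: ΣF_x = 693 cos 95.3° + 120 cos 185° + T_C cos 134° + T_D cos 295° = 0.
        ΣF_y = 693 sin 95.3° + 120 sin 185° + T_C sin 134° + T_D sin 295° = 0.
The known terms sum to (-183.6, 679.6) N, so -0.6947 T_C + 0.4226 T_D = 183.6 and 0.7193 T_C − 0.9063 T_D = -679.6.
Solving simultaneously: T_C = 371.2 N, T_D = 1044 N.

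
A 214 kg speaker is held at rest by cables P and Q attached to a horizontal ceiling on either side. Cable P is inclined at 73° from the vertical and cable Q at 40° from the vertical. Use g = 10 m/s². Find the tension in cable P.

Angles from the horizontal: cable P is 90° − 73° = 17°, cable Q is 90° − 40° = 50°.
Weight W = 214 × 10 = 2140 N acts straight down.
Horizontal: T_P cos 17° = T_Q cos 50°  →  T_Q = 1.488 T_P.
Vertical: T_P sin 17° + T_Q sin 50° = 2140.
Substituting the horizontal relation into the vertical equation gives 1.432 T_P = 2140, so T_P = 1494 N.

T_P ≈ 1490 N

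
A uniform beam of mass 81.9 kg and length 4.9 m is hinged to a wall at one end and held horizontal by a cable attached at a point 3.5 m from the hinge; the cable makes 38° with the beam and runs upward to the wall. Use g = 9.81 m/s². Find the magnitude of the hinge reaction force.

|H| ≈ 759 N

Take torques about the hinge: T sin 38° · 3.5 = 81.9×9.81×2.45 = 1968.4 N·m.
So T = 1968.4 / (0.6157 × 3.5) = 913.5 N.
ΣF_x = 0: H_x = T cos 38° = 719.85 N.
ΣF_y = 0: H_y = (81.9×9.81) − T sin 38° = 803.44 − 562.41 = 241.03 N.
|H| = √(H_x² + H_y²) = √((719.85)² + (241.03)²) = 759.13 N.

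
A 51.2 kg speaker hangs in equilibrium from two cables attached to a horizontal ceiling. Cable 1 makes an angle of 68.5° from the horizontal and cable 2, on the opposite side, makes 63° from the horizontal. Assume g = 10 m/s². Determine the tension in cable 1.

Weight W = 51.2 × 10 = 512 N acts straight down.
Horizontal: T_1 cos 68.5° = T_2 cos 63°  →  T_2 = 0.8073 T_1.
Vertical: T_1 sin 68.5° + T_2 sin 63° = 512.
Substituting the horizontal relation into the vertical equation gives 1.65 T_1 = 512, so T_1 = 310.4 N.

T_1 ≈ 310 N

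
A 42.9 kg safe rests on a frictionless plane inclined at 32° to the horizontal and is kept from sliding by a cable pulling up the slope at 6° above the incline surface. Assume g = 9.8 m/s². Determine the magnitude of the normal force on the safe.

N ≈ 333 N

Take axes along and perpendicular to the incline. Weight components: W sin 32° = 222.8 N down-slope, W cos 32° = 356.5 N into the surface.
Along incline: T cos 6° = W sin 32° → T = 224 N.
Perpendicular: N = W cos 32° − T sin 6° = 333.1 N.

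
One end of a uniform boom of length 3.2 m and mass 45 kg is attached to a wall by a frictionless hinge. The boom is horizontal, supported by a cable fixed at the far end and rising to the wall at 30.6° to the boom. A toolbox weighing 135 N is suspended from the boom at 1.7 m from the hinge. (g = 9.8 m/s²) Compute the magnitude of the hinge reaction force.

Take torques about the hinge: T sin 30.6° · 3.2 = 45×9.8×1.6 + 135×1.7 = 935.1 N·m.
So T = 935.1 / (0.5090 × 3.2) = 574.06 N.
ΣF_x = 0: H_x = T cos 30.6° = 494.11 N.
ΣF_y = 0: H_y = (45×9.8 + 135) − T sin 30.6° = 576 − 292.22 = 283.78 N.
|H| = √(H_x² + H_y²) = √((494.11)² + (283.78)²) = 569.81 N.

|H| ≈ 570 N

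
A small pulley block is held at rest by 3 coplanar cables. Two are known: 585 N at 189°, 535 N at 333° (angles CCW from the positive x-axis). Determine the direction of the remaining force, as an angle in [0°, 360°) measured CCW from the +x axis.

θ ≈ 73.2°

Sum the known components: ΣF_x = -101.1 N, ΣF_y = -334.4 N.
For equilibrium the remaining force must supply (−ΣF_x, −ΣF_y) = (101.1, 334.4) N.
Magnitude = √((101.1)² + (334.4)²) = 349.4 N; direction = atan2(334.4, 101.1) = 73.2°.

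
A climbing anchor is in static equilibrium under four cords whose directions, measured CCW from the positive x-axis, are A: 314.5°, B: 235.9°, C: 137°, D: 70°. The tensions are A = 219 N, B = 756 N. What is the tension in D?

Resolve: ΣF_x = 219 cos 314.5° + 756 cos 235.9° + T_C cos 137° + T_D cos 70° = 0.
        ΣF_y = 219 sin 314.5° + 756 sin 235.9° + T_C sin 137° + T_D sin 70° = 0.
The known terms sum to (-270.3, -782.2) N, so -0.7314 T_C + 0.3420 T_D = 270.3 and 0.6820 T_C + 0.9397 T_D = 782.2.
Solving simultaneously: T_C = 14.66 N, T_D = 821.8 N.

T_D ≈ 822 N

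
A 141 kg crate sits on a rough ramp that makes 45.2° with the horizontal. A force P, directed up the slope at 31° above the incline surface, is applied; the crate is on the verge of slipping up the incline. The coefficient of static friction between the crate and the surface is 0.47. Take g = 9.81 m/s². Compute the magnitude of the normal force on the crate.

N ≈ 300 N

On the verge of sliding up the incline, friction equals μN and acts down the slope.
Perpendicular: N + P sin 31° = W cos 45.2° = 974.7 N.
Along incline: P cos 31° = W sin 45.2° + μN  with W sin 45.2° = 981.5 N.
Solving the pair for P and N: P = 1310 N, N = 300.2 N (and f = μN = 141.1 N).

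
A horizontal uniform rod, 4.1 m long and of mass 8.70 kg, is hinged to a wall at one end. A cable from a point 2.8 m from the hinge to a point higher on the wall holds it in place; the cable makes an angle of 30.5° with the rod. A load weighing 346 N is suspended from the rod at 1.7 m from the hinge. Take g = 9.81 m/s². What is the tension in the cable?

T ≈ 537 N

Take torques about the hinge: T sin 30.5° · 2.8 = 8.70×9.81×2.05 + 346×1.7 = 763.16 N·m.
So T = 763.16 / (0.5075 × 2.8) = 537.02 N.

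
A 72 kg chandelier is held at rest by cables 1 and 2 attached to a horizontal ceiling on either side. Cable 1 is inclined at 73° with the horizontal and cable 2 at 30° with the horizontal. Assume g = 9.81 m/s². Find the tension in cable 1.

Weight W = 72 × 9.81 = 706.3 N acts straight down.
Horizontal: T_1 cos 73° = T_2 cos 30°  →  T_2 = 0.3376 T_1.
Vertical: T_1 sin 73° + T_2 sin 30° = 706.3.
Substituting the horizontal relation into the vertical equation gives 1.125 T_1 = 706.3, so T_1 = 627.8 N.

T_1 ≈ 628 N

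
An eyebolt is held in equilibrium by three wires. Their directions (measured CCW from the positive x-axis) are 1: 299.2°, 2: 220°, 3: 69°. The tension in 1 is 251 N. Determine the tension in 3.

T_3 ≈ 509 N

Resolve: ΣF_x = 251 cos 299.2° + T_2 cos 220° + T_3 cos 69° = 0.
        ΣF_y = 251 sin 299.2° + T_2 sin 220° + T_3 sin 69° = 0.
The known terms sum to (122.5, -219.1) N, so -0.7660 T_2 + 0.3584 T_3 = -122.5 and -0.6428 T_2 + 0.9336 T_3 = 219.1.
Solving simultaneously: T_2 = 397.8 N, T_3 = 508.6 N.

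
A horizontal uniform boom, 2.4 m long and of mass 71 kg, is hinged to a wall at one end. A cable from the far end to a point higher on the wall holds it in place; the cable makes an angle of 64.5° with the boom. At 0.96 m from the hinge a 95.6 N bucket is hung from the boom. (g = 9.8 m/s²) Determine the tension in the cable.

T ≈ 428 N

Take torques about the hinge: T sin 64.5° · 2.4 = 71×9.8×1.2 + 95.6×0.96 = 926.74 N·m.
So T = 926.74 / (0.9026 × 2.4) = 427.82 N.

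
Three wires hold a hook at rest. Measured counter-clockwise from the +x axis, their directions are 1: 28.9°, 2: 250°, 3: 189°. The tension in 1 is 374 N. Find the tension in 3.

T_3 ≈ 281 N

Resolve: ΣF_x = 374 cos 28.9° + T_2 cos 250° + T_3 cos 189° = 0.
        ΣF_y = 374 sin 28.9° + T_2 sin 250° + T_3 sin 189° = 0.
The known terms sum to (327.4, 180.7) N, so -0.3420 T_2 − 0.9877 T_3 = -327.4 and -0.9397 T_2 − 0.1564 T_3 = -180.7.
Solving simultaneously: T_2 = 145.6 N, T_3 = 281.1 N.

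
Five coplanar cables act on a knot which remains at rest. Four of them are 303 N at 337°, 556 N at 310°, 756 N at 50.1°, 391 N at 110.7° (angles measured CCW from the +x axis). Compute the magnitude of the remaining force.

F ≈ 1060 N

Sum the known components: ΣF_x = 983 N, ΣF_y = 401.4 N.
For equilibrium the remaining force must supply (−ΣF_x, −ΣF_y) = (-983, -401.4) N.
Magnitude = √((-983)² + (-401.4)²) = 1062 N; direction = atan2(-401.4, -983) = 202.2°.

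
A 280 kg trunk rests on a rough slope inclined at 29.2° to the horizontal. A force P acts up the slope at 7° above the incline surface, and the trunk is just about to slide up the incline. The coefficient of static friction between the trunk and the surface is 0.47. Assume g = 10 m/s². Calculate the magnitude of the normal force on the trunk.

On the verge of sliding up the incline, friction equals μN and acts down the slope.
Perpendicular: N + P sin 7° = W cos 29.2° = 2444 N.
Along incline: P cos 7° = W sin 29.2° + μN  with W sin 29.2° = 1366 N.
Solving the pair for P and N: P = 2395 N, N = 2152 N (and f = μN = 1012 N).

N ≈ 2150 N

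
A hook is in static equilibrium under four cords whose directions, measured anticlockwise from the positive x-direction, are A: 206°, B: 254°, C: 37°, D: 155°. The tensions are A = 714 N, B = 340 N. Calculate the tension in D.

Resolve: ΣF_x = 714 cos 206° + 340 cos 254° + T_C cos 37° + T_D cos 155° = 0.
        ΣF_y = 714 sin 206° + 340 sin 254° + T_C sin 37° + T_D sin 155° = 0.
The known terms sum to (-735.5, -639.8) N, so 0.7986 T_C − 0.9063 T_D = 735.5 and 0.6018 T_C + 0.4226 T_D = 639.8.
Solving simultaneously: T_C = 1009 N, T_D = 77.44 N.

T_D ≈ 77.4 N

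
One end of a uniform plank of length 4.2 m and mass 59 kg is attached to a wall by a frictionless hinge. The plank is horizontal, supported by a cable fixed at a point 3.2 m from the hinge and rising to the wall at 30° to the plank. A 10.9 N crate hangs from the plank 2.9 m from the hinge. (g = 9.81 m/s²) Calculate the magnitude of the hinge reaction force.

Take torques about the hinge: T sin 30° · 3.2 = 59×9.81×2.1 + 10.9×2.9 = 1247.1 N·m.
So T = 1247.1 / (0.5000 × 3.2) = 779.42 N.
ΣF_x = 0: H_x = T cos 30° = 675 N.
ΣF_y = 0: H_y = (59×9.81 + 10.9) − T sin 30° = 589.69 − 389.71 = 199.98 N.
|H| = √(H_x² + H_y²) = √((675)² + (199.98)²) = 704 N.

|H| ≈ 704 N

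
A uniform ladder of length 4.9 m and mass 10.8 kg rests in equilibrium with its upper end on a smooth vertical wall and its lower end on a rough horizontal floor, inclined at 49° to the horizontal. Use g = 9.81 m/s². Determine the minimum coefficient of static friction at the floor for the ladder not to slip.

μ_min ≈ 0.435

ΣF_y = 0: N_floor = 10.8×9.81 = 105.95 N.
Torques about the foot: N_wall · 4.9 sin 49° = 10.8×9.81×2.45 cos 49° → N_wall = 46.05 N.
ΣF_x = 0: f_floor = N_wall = 46.05 N.
μ_min = f_floor / N_floor = 46.05 / 105.95 = 0.4346.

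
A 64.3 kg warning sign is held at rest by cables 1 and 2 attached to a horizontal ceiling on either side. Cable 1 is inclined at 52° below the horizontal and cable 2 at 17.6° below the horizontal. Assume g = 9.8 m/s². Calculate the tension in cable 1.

Weight W = 64.3 × 9.8 = 630.1 N acts straight down.
Horizontal: T_1 cos 52° = T_2 cos 17.6°  →  T_2 = 0.6459 T_1.
Vertical: T_1 sin 52° + T_2 sin 17.6° = 630.1.
Substituting the horizontal relation into the vertical equation gives 0.9833 T_1 = 630.1, so T_1 = 640.8 N.

T_1 ≈ 641 N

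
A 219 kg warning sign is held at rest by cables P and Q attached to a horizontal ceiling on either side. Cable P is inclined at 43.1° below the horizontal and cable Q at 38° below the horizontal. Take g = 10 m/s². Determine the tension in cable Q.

Weight W = 219 × 10 = 2190 N acts straight down.
Horizontal: T_P cos 43.1° = T_Q cos 38°  →  T_P = 1.079 T_Q.
Vertical: T_P sin 43.1° + T_Q sin 38° = 2190.
Substituting the horizontal relation into the vertical equation gives 1.353 T_Q = 2190, so T_Q = 1619 N.

T_Q ≈ 1620 N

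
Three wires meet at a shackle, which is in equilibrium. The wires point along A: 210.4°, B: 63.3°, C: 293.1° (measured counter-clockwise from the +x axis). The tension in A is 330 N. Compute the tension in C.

T_C ≈ 235 N

Resolve: ΣF_x = 330 cos 210.4° + T_B cos 63.3° + T_C cos 293.1° = 0.
        ΣF_y = 330 sin 210.4° + T_B sin 63.3° + T_C sin 293.1° = 0.
The known terms sum to (-284.6, -167) N, so 0.4493 T_B + 0.3923 T_C = 284.6 and 0.8934 T_B − 0.9198 T_C = 167.
Solving simultaneously: T_B = 428.6 N, T_C = 234.7 N.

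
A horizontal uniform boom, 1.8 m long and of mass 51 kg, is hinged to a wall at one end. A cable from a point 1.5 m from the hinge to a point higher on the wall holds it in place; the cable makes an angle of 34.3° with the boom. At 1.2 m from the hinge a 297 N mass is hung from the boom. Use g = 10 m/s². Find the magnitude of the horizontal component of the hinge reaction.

H_x ≈ 797 N

Take torques about the hinge: T sin 34.3° · 1.5 = 51×10×0.9 + 297×1.2 = 815.4 N·m.
So T = 815.4 / (0.5635 × 1.5) = 964.64 N.
ΣF_x = 0: H_x = T cos 34.3° = 796.89 N.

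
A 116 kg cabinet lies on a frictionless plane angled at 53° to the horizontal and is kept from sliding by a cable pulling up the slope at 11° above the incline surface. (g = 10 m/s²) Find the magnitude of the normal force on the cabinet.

Take axes along and perpendicular to the incline. Weight components: W sin 53° = 926.4 N down-slope, W cos 53° = 698.1 N into the surface.
Along incline: T cos 11° = W sin 53° → T = 943.8 N.
Perpendicular: N = W cos 53° − T sin 11° = 518 N.

N ≈ 518 N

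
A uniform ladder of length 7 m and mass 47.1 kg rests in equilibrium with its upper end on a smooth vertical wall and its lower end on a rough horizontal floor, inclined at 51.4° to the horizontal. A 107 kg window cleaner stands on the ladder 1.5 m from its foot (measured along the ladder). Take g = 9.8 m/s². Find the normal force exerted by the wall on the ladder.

N_wall ≈ 364 N

Torques about the foot: N_wall · 7 sin 51.4° = 47.1×9.8×3.5 cos 51.4° + 107×9.8×1.5 cos 51.4° → N_wall = 363.61 N.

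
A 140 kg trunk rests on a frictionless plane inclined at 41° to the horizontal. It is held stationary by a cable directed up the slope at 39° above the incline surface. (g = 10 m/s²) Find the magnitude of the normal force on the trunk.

Take axes along and perpendicular to the incline. Weight components: W sin 41° = 918.5 N down-slope, W cos 41° = 1057 N into the surface.
Along incline: T cos 39° = W sin 41° → T = 1182 N.
Perpendicular: N = W cos 41° − T sin 39° = 312.8 N.

N ≈ 313 N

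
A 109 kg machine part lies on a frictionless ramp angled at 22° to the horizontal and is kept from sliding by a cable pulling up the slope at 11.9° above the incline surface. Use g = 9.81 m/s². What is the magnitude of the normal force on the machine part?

Take axes along and perpendicular to the incline. Weight components: W sin 22° = 400.6 N down-slope, W cos 22° = 991.4 N into the surface.
Along incline: T cos 11.9° = W sin 22° → T = 409.4 N.
Perpendicular: N = W cos 22° − T sin 11.9° = 907 N.

N ≈ 907 N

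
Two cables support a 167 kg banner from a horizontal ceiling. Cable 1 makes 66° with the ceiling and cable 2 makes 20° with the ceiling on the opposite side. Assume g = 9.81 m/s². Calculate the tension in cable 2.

Weight W = 167 × 9.81 = 1638 N acts straight down.
Horizontal: T_1 cos 66° = T_2 cos 20°  →  T_1 = 2.31 T_2.
Vertical: T_1 sin 66° + T_2 sin 20° = 1638.
Substituting the horizontal relation into the vertical equation gives 2.453 T_2 = 1638, so T_2 = 668 N.

T_2 ≈ 668 N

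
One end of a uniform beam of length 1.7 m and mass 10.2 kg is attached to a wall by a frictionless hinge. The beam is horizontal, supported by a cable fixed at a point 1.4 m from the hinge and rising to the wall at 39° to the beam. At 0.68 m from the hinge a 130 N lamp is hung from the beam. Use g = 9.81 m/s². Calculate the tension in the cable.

Take torques about the hinge: T sin 39° · 1.4 = 10.2×9.81×0.85 + 130×0.68 = 173.45 N·m.
So T = 173.45 / (0.6293 × 1.4) = 196.87 N.

T ≈ 197 N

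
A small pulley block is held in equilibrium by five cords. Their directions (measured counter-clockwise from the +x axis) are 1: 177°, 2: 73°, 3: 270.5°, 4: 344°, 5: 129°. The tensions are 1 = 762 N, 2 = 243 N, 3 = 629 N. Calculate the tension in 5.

T_5 ≈ 927 N

Resolve: ΣF_x = 762 cos 177° + 243 cos 73° + 629 cos 270.5° + T_4 cos 344° + T_5 cos 129° = 0.
        ΣF_y = 762 sin 177° + 243 sin 73° + 629 sin 270.5° + T_4 sin 344° + T_5 sin 129° = 0.
The known terms sum to (-684.4, -356.7) N, so 0.9613 T_4 − 0.6293 T_5 = 684.4 and -0.2756 T_4 + 0.7771 T_5 = 356.7.
Solving simultaneously: T_4 = 1319 N, T_5 = 926.7 N.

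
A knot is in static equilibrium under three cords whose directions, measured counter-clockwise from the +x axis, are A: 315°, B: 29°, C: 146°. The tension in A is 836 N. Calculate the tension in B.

Resolve: ΣF_x = 836 cos 315° + T_B cos 29° + T_C cos 146° = 0.
        ΣF_y = 836 sin 315° + T_B sin 29° + T_C sin 146° = 0.
The known terms sum to (591.1, -591.1) N, so 0.8746 T_B − 0.8290 T_C = -591.1 and 0.4848 T_B + 0.5592 T_C = 591.1.
Solving simultaneously: T_B = 179 N, T_C = 901.9 N.

T_B ≈ 179 N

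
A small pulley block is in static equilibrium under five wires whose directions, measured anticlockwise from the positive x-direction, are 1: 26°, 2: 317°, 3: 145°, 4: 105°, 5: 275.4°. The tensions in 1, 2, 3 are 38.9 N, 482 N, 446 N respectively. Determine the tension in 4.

Resolve: ΣF_x = 38.9 cos 26° + 482 cos 317° + 446 cos 145° + T_4 cos 105° + T_5 cos 275.4° = 0.
        ΣF_y = 38.9 sin 26° + 482 sin 317° + 446 sin 145° + T_4 sin 105° + T_5 sin 275.4° = 0.
The known terms sum to (22.13, -55.86) N, so -0.2588 T_4 + 0.0941 T_5 = -22.13 and 0.9659 T_4 − 0.9956 T_5 = 55.86.
Solving simultaneously: T_4 = 100.6 N, T_5 = 41.51 N.

T_4 ≈ 101 N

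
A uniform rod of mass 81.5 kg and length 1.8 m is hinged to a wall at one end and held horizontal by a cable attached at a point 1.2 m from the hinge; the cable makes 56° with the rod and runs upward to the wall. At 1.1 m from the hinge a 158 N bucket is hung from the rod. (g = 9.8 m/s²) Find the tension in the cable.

Take torques about the hinge: T sin 56° · 1.2 = 81.5×9.8×0.9 + 158×1.1 = 892.63 N·m.
So T = 892.63 / (0.8290 × 1.2) = 897.26 N.

T ≈ 897 N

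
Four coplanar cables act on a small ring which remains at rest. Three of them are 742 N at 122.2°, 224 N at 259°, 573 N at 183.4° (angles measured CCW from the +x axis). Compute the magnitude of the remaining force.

F ≈ 1080 N

Sum the known components: ΣF_x = -1010 N, ΣF_y = 374 N.
For equilibrium the remaining force must supply (−ΣF_x, −ΣF_y) = (1010, -374) N.
Magnitude = √((1010)² + (-374)²) = 1077 N; direction = atan2(-374, 1010) = 339.7°.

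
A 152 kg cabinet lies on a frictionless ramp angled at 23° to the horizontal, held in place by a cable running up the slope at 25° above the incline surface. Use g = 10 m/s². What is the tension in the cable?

Take axes along and perpendicular to the incline. Weight components: W sin 23° = 593.9 N down-slope, W cos 23° = 1399 N into the surface.
Along incline: T cos 25° = W sin 23° → T = 655.3 N.
Perpendicular: N = W cos 23° − T sin 25° = 1122 N.

T ≈ 655 N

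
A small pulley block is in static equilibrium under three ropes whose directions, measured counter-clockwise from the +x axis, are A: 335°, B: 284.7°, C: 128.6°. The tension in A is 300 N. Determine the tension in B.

T_B ≈ 329 N

Resolve: ΣF_x = 300 cos 335° + T_B cos 284.7° + T_C cos 128.6° = 0.
        ΣF_y = 300 sin 335° + T_B sin 284.7° + T_C sin 128.6° = 0.
The known terms sum to (271.9, -126.8) N, so 0.2538 T_B − 0.6239 T_C = -271.9 and -0.9673 T_B + 0.7815 T_C = 126.8.
Solving simultaneously: T_B = 329.2 N, T_C = 569.7 N.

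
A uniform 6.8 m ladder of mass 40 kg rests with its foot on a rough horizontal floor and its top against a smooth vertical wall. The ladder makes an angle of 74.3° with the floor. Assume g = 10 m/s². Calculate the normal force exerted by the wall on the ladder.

Torques about the foot: N_wall · 6.8 sin 74.3° = 40×10×3.4 cos 74.3° → N_wall = 56.217 N.

N_wall ≈ 56.2 N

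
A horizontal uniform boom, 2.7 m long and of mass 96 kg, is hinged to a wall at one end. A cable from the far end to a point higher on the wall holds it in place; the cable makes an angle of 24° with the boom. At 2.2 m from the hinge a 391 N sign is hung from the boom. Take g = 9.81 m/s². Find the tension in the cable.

T ≈ 1940 N

Take torques about the hinge: T sin 24° · 2.7 = 96×9.81×1.35 + 391×2.2 = 2131.6 N·m.
So T = 2131.6 / (0.4067 × 2.7) = 1941 N.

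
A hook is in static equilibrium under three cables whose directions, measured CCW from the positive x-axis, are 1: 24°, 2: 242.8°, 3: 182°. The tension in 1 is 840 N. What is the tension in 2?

T_2 ≈ 360 N

Resolve: ΣF_x = 840 cos 24° + T_2 cos 242.8° + T_3 cos 182° = 0.
        ΣF_y = 840 sin 24° + T_2 sin 242.8° + T_3 sin 182° = 0.
The known terms sum to (767.4, 341.7) N, so -0.4571 T_2 − 0.9994 T_3 = -767.4 and -0.8894 T_2 − 0.0349 T_3 = -341.7.
Solving simultaneously: T_2 = 360.5 N, T_3 = 603 N.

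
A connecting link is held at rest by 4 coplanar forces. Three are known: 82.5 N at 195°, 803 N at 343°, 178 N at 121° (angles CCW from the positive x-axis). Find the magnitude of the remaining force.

Sum the known components: ΣF_x = 596.5 N, ΣF_y = -103.6 N.
For equilibrium the remaining force must supply (−ΣF_x, −ΣF_y) = (-596.5, 103.6) N.
Magnitude = √((-596.5)² + (103.6)²) = 605.5 N; direction = atan2(103.6, -596.5) = 170.2°.

F ≈ 605 N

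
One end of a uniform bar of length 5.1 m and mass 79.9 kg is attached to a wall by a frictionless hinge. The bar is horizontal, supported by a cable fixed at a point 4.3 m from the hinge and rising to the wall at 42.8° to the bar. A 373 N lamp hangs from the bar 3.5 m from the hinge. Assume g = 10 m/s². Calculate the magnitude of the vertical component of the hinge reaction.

|H_y| ≈ 395 N

Take torques about the hinge: T sin 42.8° · 4.3 = 79.9×10×2.55 + 373×3.5 = 3342.9 N·m.
So T = 3342.9 / (0.6794 × 4.3) = 1144.2 N.
ΣF_y = 0: H_y = (79.9×10 + 373) − T sin 42.8° = 1172 − 777.43 = 394.57 N.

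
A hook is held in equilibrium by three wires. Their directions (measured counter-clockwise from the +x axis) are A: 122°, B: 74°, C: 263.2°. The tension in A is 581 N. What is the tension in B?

Resolve: ΣF_x = 581 cos 122° + T_B cos 74° + T_C cos 263.2° = 0.
        ΣF_y = 581 sin 122° + T_B sin 74° + T_C sin 263.2° = 0.
The known terms sum to (-307.9, 492.7) N, so 0.2756 T_B − 0.1184 T_C = 307.9 and 0.9613 T_B − 0.9930 T_C = -492.7.
Solving simultaneously: T_B = 2277 N, T_C = 2701 N.

T_B ≈ 2280 N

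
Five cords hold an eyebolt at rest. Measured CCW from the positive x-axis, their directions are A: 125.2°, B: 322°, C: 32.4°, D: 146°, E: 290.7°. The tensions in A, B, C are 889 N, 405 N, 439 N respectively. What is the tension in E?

T_E ≈ 1190 N

Resolve: ΣF_x = 889 cos 125.2° + 405 cos 322° + 439 cos 32.4° + T_D cos 146° + T_E cos 290.7° = 0.
        ΣF_y = 889 sin 125.2° + 405 sin 322° + 439 sin 32.4° + T_D sin 146° + T_E sin 290.7° = 0.
The known terms sum to (177.4, 712.3) N, so -0.8290 T_D + 0.3535 T_E = -177.4 and 0.5592 T_D − 0.9354 T_E = -712.3.
Solving simultaneously: T_D = 722.8 N, T_E = 1194 N.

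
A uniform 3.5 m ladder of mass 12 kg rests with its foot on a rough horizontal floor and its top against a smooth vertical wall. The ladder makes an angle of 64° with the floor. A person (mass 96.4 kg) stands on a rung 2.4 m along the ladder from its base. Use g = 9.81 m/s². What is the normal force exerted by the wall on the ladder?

Torques about the foot: N_wall · 3.5 sin 64° = 12×9.81×1.75 cos 64° + 96.4×9.81×2.4 cos 64° → N_wall = 344.99 N.

N_wall ≈ 345 N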